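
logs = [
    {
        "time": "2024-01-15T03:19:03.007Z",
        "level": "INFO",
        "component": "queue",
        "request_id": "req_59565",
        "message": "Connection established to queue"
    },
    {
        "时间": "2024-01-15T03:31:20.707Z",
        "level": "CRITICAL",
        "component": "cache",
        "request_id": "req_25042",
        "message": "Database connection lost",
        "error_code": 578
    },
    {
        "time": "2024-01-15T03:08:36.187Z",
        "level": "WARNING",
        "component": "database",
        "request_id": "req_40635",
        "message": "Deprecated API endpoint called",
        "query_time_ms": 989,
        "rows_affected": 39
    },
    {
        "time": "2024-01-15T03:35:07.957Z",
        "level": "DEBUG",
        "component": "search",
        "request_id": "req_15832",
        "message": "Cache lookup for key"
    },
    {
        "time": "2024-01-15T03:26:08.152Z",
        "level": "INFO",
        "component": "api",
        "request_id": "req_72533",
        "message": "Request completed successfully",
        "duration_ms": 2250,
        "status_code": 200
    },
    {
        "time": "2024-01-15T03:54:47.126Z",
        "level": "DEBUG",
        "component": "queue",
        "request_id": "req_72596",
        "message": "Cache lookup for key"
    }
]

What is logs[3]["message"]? "Cache lookup for key"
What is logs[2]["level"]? "WARNING"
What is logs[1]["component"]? "cache"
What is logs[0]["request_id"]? "req_59565"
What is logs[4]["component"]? "api"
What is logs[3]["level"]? "DEBUG"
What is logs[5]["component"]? "queue"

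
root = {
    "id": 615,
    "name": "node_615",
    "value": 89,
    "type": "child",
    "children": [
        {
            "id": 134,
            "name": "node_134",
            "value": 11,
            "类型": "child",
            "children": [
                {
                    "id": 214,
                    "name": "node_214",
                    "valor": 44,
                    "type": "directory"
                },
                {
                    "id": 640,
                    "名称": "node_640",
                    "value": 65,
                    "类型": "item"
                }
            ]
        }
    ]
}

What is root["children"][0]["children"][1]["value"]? 65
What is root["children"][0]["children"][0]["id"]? 214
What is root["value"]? 89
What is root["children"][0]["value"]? 11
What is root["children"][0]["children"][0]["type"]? "directory"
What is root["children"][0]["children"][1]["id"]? 640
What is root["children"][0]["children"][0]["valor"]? 44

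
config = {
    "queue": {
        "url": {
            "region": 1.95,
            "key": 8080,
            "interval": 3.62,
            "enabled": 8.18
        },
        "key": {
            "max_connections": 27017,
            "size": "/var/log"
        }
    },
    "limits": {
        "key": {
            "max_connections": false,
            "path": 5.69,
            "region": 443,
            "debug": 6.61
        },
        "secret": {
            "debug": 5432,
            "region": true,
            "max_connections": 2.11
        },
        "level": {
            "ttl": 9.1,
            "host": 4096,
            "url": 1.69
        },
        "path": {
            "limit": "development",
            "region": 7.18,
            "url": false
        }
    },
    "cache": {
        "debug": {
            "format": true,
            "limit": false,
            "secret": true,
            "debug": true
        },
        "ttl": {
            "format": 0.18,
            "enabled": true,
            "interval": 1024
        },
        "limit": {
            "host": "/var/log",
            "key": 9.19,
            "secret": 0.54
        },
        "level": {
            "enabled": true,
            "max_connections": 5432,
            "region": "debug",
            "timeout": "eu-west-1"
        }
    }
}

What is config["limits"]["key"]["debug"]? 6.61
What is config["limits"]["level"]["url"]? 1.69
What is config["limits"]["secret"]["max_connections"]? 2.11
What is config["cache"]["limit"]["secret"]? 0.54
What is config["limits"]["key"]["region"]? 443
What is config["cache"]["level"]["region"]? "debug"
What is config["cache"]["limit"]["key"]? 9.19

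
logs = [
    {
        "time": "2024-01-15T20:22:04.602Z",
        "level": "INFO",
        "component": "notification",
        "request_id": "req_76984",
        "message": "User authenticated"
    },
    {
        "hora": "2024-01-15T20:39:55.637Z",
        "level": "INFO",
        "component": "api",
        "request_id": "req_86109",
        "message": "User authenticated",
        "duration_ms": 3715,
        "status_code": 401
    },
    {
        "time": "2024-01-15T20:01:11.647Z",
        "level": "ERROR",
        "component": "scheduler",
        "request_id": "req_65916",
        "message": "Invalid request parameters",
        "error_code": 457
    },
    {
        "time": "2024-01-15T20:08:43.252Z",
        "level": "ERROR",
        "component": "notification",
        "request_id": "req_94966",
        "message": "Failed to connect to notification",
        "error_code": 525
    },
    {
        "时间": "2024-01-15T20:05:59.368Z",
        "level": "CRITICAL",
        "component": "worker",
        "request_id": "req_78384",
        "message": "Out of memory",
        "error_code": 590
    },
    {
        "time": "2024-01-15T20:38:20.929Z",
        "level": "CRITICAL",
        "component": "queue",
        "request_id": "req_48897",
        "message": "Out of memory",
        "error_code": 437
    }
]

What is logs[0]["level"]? "INFO"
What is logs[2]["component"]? "scheduler"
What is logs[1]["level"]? "INFO"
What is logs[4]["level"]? "CRITICAL"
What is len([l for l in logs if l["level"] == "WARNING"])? 0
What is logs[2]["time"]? "2024-01-15T20:01:11.647Z"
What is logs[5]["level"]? "CRITICAL"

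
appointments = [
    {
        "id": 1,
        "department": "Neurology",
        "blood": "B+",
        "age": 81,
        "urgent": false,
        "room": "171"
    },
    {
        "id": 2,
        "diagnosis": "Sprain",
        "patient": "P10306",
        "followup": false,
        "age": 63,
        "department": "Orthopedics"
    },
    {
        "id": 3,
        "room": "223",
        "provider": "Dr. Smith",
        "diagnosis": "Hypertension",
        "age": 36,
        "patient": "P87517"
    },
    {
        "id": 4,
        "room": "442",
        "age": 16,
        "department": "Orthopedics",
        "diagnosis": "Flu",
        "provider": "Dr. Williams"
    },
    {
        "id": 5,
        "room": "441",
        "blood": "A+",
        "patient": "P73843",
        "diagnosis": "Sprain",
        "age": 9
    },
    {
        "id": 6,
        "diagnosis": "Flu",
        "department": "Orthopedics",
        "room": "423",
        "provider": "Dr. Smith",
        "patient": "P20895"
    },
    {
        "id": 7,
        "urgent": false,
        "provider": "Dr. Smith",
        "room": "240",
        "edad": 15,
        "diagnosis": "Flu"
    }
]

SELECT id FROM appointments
[1, 2, 3, 4, 5, 6, 7]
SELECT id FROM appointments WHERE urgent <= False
[1, 7]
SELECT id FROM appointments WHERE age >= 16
[1, 2, 3, 4]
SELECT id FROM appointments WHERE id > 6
[7]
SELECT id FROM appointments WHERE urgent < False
[]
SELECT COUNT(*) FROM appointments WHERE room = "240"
1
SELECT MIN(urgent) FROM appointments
False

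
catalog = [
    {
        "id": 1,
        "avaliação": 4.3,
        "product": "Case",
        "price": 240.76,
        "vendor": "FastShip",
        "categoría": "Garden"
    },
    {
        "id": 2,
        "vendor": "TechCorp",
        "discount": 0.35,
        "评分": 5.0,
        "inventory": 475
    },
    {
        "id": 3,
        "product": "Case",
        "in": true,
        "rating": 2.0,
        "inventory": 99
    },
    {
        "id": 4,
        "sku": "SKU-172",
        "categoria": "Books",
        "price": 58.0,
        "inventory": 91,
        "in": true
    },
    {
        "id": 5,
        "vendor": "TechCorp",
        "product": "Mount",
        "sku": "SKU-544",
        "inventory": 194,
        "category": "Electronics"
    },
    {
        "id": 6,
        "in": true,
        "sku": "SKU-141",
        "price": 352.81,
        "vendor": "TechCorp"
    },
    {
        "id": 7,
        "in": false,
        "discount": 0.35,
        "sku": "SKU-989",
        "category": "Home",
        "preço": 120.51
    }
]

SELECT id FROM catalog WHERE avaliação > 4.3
[]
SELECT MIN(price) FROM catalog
58.0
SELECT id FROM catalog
[1, 2, 3, 4, 5, 6, 7]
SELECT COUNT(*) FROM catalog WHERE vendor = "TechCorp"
3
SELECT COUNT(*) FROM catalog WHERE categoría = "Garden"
1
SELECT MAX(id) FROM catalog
7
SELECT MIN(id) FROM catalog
1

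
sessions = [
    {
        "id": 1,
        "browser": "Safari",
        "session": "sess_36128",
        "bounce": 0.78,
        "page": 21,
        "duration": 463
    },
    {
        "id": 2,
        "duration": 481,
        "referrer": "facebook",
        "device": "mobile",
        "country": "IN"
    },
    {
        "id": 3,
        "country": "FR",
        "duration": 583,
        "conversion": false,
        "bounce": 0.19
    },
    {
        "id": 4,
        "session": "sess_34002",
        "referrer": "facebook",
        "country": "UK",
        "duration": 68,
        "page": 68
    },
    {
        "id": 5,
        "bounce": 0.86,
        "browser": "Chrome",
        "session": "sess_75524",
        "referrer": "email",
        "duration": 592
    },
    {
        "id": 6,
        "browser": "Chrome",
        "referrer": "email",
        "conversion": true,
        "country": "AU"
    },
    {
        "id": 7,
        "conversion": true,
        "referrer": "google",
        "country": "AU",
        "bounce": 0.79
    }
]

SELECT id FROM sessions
[1, 2, 3, 4, 5, 6, 7]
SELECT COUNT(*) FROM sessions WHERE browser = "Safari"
1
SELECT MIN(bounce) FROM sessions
0.19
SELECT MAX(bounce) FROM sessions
0.86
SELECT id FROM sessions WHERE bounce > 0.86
[]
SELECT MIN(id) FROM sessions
1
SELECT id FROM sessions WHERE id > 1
[2, 3, 4, 5, 6, 7]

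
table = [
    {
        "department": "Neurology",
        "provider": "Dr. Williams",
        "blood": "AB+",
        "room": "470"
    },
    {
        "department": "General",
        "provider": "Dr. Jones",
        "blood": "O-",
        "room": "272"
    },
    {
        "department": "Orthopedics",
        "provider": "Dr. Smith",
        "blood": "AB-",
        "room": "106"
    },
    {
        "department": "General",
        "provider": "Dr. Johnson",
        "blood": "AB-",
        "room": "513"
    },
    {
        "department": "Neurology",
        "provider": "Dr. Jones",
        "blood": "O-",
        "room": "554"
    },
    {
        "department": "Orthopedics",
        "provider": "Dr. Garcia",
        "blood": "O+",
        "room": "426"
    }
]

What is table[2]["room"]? "106"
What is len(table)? 6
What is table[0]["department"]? "Neurology"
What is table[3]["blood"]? "AB-"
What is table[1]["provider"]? "Dr. Jones"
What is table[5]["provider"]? "Dr. Garcia"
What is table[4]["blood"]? "O-"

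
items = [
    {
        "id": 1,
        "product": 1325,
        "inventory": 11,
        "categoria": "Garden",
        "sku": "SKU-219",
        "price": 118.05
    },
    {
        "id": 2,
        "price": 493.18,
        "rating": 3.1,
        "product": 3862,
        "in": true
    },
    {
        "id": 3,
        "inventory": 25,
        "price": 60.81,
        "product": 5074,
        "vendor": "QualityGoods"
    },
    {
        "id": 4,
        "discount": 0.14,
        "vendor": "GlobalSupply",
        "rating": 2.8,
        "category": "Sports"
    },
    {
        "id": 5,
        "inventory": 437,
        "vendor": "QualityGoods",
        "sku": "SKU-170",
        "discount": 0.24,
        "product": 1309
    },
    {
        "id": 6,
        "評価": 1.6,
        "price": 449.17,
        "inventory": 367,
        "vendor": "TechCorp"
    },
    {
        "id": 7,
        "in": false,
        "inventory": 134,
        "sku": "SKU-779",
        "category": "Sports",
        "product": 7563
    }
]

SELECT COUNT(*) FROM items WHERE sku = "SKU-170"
1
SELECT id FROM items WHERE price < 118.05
[3]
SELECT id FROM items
[1, 2, 3, 4, 5, 6, 7]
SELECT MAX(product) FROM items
7563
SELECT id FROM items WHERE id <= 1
[1]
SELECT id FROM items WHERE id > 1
[2, 3, 4, 5, 6, 7]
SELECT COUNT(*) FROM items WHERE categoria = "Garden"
1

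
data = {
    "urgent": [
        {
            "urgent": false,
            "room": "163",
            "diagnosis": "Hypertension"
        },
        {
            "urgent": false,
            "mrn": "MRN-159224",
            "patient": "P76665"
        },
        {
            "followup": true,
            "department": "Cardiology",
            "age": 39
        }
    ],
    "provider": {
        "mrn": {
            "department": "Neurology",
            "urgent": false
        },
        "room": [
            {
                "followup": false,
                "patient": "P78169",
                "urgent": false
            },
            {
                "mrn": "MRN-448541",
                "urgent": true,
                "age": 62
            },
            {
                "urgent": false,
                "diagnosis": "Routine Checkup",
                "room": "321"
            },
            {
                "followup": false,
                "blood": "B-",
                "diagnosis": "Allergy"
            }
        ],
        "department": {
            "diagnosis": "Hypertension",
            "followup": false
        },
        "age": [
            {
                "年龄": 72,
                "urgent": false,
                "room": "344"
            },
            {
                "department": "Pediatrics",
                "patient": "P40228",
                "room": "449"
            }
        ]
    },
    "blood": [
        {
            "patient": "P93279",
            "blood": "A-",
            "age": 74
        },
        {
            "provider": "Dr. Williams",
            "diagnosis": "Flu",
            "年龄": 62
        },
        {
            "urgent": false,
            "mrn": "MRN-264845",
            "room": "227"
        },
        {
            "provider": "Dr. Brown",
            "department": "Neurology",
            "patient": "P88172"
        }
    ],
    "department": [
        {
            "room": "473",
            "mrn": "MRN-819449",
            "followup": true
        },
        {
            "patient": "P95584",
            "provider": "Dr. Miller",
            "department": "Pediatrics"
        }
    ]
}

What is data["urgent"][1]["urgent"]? False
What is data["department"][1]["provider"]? "Dr. Miller"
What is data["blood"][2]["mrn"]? "MRN-264845"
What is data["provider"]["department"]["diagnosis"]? "Hypertension"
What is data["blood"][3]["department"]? "Neurology"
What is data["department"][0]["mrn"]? "MRN-819449"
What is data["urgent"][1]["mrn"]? "MRN-159224"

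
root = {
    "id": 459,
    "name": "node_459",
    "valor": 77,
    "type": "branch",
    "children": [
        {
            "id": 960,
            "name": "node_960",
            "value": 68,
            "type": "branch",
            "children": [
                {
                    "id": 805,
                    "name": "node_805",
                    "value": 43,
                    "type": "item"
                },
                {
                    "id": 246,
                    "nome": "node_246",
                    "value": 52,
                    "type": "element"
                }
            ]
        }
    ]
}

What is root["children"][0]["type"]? "branch"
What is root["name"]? "node_459"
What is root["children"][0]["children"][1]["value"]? 52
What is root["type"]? "branch"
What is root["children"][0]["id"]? 960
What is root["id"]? 459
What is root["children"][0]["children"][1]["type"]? "element"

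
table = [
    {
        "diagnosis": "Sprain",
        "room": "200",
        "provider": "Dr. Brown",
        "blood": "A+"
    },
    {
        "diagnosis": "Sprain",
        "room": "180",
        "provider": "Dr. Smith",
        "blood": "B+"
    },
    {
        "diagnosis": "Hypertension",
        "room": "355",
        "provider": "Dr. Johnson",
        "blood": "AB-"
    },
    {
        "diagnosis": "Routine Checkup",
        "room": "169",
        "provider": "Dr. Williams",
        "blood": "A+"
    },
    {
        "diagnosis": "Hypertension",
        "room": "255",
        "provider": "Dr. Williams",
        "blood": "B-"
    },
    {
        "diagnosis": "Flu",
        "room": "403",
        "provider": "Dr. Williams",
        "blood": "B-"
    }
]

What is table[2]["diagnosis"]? "Hypertension"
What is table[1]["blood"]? "B+"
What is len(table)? 6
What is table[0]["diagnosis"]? "Sprain"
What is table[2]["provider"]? "Dr. Johnson"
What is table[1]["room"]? "180"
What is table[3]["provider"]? "Dr. Williams"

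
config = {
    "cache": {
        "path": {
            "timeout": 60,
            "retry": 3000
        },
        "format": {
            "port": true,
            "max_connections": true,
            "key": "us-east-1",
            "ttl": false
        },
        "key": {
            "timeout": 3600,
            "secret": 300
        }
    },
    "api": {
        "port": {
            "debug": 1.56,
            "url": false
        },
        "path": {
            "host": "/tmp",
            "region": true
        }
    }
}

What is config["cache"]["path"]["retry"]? 3000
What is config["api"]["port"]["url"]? False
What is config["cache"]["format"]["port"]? True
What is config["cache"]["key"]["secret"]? 300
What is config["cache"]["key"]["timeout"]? 3600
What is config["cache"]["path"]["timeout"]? 60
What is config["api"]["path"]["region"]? True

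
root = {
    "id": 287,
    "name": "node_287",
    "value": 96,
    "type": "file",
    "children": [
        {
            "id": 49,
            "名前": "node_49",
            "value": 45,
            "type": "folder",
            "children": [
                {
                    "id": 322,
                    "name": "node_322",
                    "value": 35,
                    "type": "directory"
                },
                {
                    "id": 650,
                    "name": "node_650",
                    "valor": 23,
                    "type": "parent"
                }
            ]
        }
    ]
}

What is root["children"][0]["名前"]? "node_49"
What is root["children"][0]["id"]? 49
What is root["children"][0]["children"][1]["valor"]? 23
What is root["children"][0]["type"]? "folder"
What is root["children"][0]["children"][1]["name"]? "node_650"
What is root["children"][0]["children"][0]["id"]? 322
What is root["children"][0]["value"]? 45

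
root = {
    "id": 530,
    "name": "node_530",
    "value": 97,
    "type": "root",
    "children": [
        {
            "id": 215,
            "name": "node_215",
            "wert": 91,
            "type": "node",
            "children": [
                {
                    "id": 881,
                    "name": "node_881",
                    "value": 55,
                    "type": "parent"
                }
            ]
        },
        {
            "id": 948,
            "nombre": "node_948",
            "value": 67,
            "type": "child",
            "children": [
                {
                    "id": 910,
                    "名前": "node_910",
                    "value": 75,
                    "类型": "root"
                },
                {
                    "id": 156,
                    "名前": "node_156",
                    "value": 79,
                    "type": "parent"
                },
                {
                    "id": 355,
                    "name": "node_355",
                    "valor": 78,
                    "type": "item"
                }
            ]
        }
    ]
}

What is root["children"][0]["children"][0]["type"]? "parent"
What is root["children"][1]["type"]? "child"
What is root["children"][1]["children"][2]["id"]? 355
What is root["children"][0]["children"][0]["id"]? 881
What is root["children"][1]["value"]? 67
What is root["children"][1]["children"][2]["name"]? "node_355"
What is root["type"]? "root"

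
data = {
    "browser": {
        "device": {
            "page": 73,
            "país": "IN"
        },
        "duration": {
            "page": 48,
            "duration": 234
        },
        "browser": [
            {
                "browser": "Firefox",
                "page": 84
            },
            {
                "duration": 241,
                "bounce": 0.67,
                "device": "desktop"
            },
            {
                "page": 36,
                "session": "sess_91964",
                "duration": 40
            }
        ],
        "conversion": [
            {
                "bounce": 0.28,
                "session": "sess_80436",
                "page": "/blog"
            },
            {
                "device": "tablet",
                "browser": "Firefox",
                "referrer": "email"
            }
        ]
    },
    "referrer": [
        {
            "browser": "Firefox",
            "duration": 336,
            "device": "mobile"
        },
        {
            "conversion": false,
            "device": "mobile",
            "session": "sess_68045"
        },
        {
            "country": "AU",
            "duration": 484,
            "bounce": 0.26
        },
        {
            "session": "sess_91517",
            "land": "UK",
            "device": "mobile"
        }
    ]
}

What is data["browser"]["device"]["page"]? 73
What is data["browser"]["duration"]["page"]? 48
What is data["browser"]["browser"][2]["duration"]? 40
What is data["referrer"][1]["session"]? "sess_68045"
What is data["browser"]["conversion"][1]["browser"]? "Firefox"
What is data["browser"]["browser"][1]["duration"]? 241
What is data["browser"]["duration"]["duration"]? 234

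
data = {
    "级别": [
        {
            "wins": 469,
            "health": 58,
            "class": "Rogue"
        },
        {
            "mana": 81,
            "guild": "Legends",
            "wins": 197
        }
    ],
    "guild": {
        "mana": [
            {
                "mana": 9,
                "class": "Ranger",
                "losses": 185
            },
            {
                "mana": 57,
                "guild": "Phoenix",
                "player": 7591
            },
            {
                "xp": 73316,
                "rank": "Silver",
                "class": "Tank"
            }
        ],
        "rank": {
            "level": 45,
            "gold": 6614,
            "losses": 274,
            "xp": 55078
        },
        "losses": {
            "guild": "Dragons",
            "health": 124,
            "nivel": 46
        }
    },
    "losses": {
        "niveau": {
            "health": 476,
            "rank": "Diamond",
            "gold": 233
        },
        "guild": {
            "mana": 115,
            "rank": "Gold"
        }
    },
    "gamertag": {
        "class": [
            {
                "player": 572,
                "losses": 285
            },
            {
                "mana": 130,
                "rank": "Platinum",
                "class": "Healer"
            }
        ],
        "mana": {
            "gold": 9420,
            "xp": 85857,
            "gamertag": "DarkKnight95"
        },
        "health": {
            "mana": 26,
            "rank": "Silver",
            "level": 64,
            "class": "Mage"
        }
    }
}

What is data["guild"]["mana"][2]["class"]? "Tank"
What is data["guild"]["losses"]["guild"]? "Dragons"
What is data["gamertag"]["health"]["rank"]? "Silver"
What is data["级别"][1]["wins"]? 197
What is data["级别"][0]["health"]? 58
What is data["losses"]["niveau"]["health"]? 476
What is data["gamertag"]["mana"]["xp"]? 85857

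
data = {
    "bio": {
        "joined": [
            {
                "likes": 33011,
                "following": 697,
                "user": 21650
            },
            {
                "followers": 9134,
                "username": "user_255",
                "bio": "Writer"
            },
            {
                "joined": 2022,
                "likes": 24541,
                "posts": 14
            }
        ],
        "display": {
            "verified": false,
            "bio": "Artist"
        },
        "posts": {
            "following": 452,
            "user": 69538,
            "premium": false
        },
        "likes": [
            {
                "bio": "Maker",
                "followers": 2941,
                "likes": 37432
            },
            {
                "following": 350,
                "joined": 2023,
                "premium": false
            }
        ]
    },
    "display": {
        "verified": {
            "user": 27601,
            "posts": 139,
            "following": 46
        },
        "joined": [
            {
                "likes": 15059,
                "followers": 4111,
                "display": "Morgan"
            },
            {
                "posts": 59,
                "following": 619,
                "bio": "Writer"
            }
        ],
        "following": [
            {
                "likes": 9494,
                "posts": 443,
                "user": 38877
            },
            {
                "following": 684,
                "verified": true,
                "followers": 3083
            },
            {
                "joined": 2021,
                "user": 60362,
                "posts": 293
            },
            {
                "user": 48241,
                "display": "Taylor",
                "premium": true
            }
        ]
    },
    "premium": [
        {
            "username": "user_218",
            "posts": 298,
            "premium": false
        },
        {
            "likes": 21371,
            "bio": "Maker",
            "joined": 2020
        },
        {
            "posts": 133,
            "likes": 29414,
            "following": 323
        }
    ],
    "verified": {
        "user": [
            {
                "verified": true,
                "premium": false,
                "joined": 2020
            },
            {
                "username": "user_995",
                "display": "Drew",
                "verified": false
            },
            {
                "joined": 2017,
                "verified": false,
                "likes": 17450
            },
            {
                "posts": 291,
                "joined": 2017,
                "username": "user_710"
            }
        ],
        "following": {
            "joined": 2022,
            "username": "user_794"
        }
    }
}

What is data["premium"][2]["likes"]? 29414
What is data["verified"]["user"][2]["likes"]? 17450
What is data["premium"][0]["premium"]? False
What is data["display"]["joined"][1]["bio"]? "Writer"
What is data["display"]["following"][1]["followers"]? 3083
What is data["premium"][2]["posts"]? 133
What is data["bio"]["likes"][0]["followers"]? 2941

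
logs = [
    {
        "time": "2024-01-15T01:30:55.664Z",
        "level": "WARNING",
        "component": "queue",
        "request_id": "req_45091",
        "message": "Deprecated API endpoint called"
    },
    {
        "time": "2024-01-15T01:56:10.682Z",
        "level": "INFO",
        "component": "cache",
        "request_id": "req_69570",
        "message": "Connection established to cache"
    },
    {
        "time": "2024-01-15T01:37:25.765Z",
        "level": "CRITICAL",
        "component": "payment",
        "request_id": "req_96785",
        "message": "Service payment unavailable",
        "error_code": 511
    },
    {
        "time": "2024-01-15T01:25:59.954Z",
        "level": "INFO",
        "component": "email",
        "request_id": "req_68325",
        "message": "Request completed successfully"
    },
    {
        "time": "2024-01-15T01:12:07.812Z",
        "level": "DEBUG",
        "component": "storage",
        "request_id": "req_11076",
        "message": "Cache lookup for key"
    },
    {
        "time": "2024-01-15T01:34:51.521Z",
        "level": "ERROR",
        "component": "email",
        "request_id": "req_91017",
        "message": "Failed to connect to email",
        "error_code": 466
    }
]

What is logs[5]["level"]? "ERROR"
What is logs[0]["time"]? "2024-01-15T01:30:55.664Z"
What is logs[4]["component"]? "storage"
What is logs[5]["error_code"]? 466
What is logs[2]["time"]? "2024-01-15T01:37:25.765Z"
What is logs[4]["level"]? "DEBUG"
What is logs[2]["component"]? "payment"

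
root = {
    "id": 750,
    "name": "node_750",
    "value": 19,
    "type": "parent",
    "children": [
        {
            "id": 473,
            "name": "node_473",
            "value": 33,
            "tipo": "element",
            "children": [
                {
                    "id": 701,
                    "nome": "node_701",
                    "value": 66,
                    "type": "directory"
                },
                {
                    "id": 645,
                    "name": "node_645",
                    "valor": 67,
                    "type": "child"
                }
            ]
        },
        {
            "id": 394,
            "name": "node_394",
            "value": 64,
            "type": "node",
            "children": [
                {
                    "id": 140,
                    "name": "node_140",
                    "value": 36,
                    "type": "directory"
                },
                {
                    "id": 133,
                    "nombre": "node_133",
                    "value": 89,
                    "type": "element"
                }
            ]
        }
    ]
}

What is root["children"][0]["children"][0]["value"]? 66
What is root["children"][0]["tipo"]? "element"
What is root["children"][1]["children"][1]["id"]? 133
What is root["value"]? 19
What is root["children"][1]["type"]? "node"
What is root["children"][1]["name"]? "node_394"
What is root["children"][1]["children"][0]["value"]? 36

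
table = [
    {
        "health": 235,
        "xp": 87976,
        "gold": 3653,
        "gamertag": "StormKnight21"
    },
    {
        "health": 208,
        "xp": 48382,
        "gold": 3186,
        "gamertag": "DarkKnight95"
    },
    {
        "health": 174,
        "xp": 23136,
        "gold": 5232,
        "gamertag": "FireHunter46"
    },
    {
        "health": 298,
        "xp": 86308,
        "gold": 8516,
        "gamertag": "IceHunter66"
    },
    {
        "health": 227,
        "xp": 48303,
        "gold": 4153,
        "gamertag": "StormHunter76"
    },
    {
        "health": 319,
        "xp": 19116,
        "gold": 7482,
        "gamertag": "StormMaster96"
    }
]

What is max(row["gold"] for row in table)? 8516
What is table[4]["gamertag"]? "StormHunter76"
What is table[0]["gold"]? 3653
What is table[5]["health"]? 319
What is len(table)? 6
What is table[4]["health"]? 227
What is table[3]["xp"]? 86308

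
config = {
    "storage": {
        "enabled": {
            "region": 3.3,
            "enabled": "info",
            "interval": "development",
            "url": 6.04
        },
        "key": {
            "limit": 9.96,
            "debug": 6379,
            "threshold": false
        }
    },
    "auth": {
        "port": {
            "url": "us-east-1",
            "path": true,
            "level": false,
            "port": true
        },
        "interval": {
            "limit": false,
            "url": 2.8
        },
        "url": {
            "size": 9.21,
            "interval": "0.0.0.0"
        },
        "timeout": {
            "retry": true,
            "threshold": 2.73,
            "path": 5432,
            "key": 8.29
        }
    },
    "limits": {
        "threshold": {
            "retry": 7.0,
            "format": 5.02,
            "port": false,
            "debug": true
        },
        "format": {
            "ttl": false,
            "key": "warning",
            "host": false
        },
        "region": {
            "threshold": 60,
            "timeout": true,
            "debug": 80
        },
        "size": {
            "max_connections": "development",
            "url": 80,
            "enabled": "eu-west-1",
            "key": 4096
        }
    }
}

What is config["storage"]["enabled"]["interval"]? "development"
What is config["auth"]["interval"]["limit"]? False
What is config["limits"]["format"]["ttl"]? False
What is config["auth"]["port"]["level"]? False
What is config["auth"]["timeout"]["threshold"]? 2.73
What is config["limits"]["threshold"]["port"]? False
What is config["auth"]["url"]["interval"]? "0.0.0.0"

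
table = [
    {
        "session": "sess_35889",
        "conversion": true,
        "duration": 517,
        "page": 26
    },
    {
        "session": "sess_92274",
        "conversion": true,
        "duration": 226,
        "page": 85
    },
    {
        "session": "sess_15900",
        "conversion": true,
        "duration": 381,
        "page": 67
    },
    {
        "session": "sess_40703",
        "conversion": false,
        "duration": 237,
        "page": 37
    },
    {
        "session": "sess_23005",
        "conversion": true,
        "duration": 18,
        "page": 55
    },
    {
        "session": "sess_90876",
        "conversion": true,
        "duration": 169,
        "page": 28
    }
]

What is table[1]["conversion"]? True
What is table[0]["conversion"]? True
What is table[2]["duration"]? 381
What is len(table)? 6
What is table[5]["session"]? "sess_90876"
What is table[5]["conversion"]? True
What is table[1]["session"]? "sess_92274"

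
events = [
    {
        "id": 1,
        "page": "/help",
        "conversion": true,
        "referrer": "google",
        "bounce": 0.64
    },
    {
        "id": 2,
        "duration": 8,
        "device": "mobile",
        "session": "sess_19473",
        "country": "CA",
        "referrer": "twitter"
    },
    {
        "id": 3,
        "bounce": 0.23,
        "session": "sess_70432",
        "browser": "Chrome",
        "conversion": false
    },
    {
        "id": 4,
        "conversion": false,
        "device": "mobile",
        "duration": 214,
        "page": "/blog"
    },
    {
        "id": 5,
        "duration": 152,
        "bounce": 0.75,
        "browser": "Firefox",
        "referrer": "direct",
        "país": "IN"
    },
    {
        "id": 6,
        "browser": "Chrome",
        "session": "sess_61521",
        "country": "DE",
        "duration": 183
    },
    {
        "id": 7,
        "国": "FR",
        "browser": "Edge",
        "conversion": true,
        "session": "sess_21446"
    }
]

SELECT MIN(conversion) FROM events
False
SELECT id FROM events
[1, 2, 3, 4, 5, 6, 7]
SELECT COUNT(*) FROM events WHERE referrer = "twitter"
1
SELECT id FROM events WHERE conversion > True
[]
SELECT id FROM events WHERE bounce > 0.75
[]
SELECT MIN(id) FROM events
1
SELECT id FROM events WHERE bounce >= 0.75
[5]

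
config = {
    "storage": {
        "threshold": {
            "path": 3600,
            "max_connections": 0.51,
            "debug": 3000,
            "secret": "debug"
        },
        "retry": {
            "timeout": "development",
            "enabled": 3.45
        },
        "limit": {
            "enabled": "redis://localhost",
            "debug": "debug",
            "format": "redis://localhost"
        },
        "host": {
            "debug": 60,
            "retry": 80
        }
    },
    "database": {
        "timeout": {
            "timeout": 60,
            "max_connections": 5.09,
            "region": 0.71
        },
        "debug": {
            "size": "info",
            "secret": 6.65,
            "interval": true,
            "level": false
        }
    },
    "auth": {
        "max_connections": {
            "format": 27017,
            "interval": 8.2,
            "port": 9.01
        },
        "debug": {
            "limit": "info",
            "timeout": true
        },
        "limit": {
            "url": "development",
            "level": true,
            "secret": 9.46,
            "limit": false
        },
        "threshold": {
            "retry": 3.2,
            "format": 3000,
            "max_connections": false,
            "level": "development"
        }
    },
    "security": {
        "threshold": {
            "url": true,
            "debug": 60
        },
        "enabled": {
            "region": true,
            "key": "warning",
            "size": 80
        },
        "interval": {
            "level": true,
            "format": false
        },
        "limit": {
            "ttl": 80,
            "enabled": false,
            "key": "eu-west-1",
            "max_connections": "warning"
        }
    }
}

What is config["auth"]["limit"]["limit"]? False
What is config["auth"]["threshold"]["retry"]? 3.2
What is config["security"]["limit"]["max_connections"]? "warning"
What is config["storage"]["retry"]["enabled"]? 3.45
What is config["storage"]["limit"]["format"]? "redis://localhost"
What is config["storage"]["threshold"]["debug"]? 3000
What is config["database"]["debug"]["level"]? False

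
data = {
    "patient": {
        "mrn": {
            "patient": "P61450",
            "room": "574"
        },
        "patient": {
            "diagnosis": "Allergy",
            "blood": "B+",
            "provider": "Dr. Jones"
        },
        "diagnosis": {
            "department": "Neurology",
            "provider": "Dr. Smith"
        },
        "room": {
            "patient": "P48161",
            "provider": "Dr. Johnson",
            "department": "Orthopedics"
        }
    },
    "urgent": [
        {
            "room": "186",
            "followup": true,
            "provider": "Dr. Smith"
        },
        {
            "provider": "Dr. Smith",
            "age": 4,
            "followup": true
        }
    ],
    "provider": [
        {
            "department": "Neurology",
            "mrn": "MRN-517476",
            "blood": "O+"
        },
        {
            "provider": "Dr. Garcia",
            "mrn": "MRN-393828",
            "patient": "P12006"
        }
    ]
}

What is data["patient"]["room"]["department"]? "Orthopedics"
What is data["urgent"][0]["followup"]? True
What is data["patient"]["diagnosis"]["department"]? "Neurology"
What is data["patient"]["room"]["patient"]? "P48161"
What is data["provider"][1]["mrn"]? "MRN-393828"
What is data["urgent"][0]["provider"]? "Dr. Smith"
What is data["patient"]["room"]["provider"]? "Dr. Johnson"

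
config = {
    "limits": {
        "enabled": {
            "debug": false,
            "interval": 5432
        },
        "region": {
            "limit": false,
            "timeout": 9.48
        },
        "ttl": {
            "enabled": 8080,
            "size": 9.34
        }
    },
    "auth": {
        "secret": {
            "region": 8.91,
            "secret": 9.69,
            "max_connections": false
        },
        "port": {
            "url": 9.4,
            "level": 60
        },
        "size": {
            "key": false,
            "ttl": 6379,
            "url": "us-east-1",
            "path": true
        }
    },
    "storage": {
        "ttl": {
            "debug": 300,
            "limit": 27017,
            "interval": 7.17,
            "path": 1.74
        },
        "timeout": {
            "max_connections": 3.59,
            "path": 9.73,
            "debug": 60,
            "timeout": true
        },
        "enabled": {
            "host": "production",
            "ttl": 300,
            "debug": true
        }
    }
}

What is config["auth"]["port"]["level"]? 60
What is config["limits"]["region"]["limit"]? False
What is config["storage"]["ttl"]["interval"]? 7.17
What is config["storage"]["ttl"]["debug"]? 300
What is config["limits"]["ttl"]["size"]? 9.34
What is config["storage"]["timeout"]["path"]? 9.73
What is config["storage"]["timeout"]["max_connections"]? 3.59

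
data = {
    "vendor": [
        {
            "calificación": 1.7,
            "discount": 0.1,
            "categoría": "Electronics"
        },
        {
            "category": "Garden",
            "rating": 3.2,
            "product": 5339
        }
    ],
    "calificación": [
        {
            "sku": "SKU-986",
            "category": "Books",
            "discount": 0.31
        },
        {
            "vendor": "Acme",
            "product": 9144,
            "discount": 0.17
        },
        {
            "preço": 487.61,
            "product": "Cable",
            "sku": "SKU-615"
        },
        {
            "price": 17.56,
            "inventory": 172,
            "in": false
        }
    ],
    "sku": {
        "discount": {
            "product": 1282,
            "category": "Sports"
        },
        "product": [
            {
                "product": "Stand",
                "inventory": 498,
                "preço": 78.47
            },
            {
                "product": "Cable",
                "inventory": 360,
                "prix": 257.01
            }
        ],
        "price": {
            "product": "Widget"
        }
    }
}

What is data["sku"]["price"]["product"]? "Widget"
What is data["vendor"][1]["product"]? 5339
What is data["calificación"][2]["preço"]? 487.61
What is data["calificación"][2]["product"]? "Cable"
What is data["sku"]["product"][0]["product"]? "Stand"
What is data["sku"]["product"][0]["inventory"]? 498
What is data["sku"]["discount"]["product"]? 1282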